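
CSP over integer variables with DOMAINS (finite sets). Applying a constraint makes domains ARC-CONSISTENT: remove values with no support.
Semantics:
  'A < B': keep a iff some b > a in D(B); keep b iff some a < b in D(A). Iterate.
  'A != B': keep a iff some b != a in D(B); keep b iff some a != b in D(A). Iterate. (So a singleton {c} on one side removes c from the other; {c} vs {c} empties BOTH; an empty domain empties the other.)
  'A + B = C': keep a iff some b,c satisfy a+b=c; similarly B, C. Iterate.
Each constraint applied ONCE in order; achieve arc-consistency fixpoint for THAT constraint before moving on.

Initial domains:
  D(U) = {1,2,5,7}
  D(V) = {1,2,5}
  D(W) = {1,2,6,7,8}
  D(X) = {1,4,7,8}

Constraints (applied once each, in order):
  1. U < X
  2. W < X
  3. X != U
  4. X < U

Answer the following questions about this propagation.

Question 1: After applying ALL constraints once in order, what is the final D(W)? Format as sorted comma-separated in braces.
Answer: {1,2,6,7}

Derivation:
Constraint 1 (U < X) on D(U)={1,2,5,7} D(X)={1,4,7,8}: X {1,4,7,8}->{4,7,8}
Constraint 2 (W < X) on D(W)={1,2,6,7,8} D(X)={4,7,8}: W {1,2,6,7,8}->{1,2,6,7}
Constraint 3 (X != U) on D(X)={4,7,8} D(U)={1,2,5,7}: no change
Constraint 4 (X < U) on D(X)={4,7,8} D(U)={1,2,5,7}: X {4,7,8}->{4}; U {1,2,5,7}->{5,7}
So after all 4 constraints: D(W) = {1,2,6,7}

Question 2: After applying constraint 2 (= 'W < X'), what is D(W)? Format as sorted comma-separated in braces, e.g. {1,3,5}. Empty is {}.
Answer: {1,2,6,7}

Derivation:
Constraint 1 (U < X) on D(U)={1,2,5,7} D(X)={1,4,7,8}: X {1,4,7,8}->{4,7,8}
Constraint 2 (W < X) on D(W)={1,2,6,7,8} D(X)={4,7,8}: W {1,2,6,7,8}->{1,2,6,7}
So after constraint 2: D(W) = {1,2,6,7}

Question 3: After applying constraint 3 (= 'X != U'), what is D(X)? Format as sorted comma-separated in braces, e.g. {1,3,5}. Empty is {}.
Answer: {4,7,8}

Derivation:
Constraint 1 (U < X) on D(U)={1,2,5,7} D(X)={1,4,7,8}: X {1,4,7,8}->{4,7,8}
Constraint 2 (W < X) on D(W)={1,2,6,7,8} D(X)={4,7,8}: W {1,2,6,7,8}->{1,2,6,7}
Constraint 3 (X != U) on D(X)={4,7,8} D(U)={1,2,5,7}: no change
So after constraint 3: D(X) = {4,7,8}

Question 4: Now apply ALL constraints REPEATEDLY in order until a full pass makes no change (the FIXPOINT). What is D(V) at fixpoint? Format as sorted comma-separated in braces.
Answer: {1,2,5}

Derivation:
pass 0 (initial): D(V)={1,2,5}
pass 1: U {1,2,5,7}->{5,7}; W {1,2,6,7,8}->{1,2,6,7}; X {1,4,7,8}->{4}
pass 2: U {5,7}->{}; W {1,2,6,7}->{}; X {4}->{}
pass 3: no change
Fixpoint after 3 passes: D(V) = {1,2,5}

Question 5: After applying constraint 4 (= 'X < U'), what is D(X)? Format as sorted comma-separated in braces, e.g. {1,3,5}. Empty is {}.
Answer: {4}

Derivation:
Constraint 1 (U < X) on D(U)={1,2,5,7} D(X)={1,4,7,8}: X {1,4,7,8}->{4,7,8}
Constraint 2 (W < X) on D(W)={1,2,6,7,8} D(X)={4,7,8}: W {1,2,6,7,8}->{1,2,6,7}
Constraint 3 (X != U) on D(X)={4,7,8} D(U)={1,2,5,7}: no change
Constraint 4 (X < U) on D(X)={4,7,8} D(U)={1,2,5,7}: X {4,7,8}->{4}; U {1,2,5,7}->{5,7}
So after constraint 4: D(X) = {4}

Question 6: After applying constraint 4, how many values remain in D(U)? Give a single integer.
Answer: 2

Derivation:
Constraint 1 (U < X) on D(U)={1,2,5,7} D(X)={1,4,7,8}: X {1,4,7,8}->{4,7,8}
Constraint 2 (W < X) on D(W)={1,2,6,7,8} D(X)={4,7,8}: W {1,2,6,7,8}->{1,2,6,7}
Constraint 3 (X != U) on D(X)={4,7,8} D(U)={1,2,5,7}: no change
Constraint 4 (X < U) on D(X)={4,7,8} D(U)={1,2,5,7}: X {4,7,8}->{4}; U {1,2,5,7}->{5,7}
So after constraint 4: D(U)={5,7}, size = 2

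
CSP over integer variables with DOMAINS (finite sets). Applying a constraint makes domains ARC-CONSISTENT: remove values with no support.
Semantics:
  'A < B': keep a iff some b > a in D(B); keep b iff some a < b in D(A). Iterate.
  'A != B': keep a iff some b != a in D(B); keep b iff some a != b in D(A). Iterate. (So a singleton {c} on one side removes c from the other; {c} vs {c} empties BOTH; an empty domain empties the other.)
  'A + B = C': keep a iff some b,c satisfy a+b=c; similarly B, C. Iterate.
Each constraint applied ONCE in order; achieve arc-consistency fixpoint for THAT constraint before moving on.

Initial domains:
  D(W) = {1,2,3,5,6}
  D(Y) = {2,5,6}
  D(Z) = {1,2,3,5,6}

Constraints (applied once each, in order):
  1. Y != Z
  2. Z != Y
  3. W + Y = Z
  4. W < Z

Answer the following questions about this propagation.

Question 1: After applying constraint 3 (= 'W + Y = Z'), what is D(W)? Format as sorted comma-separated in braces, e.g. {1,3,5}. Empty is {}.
Answer: {1,3}

Derivation:
Constraint 1 (Y != Z) on D(Y)={2,5,6} D(Z)={1,2,3,5,6}: no change
Constraint 2 (Z != Y) on D(Z)={1,2,3,5,6} D(Y)={2,5,6}: no change
Constraint 3 (W + Y = Z) on D(W)={1,2,3,5,6} D(Y)={2,5,6} D(Z)={1,2,3,5,6}: W {1,2,3,5,6}->{1,3}; Y {2,5,6}->{2,5}; Z {1,2,3,5,6}->{3,5,6}
So after constraint 3: D(W) = {1,3}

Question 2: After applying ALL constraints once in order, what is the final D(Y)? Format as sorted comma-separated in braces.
Answer: {2,5}

Derivation:
Constraint 1 (Y != Z) on D(Y)={2,5,6} D(Z)={1,2,3,5,6}: no change
Constraint 2 (Z != Y) on D(Z)={1,2,3,5,6} D(Y)={2,5,6}: no change
Constraint 3 (W + Y = Z) on D(W)={1,2,3,5,6} D(Y)={2,5,6} D(Z)={1,2,3,5,6}: W {1,2,3,5,6}->{1,3}; Y {2,5,6}->{2,5}; Z {1,2,3,5,6}->{3,5,6}
Constraint 4 (W < Z) on D(W)={1,3} D(Z)={3,5,6}: no change
So after all 4 constraints: D(Y) = {2,5}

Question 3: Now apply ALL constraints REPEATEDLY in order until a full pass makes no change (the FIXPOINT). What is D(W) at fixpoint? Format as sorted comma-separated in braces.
pass 0 (initial): D(W)={1,2,3,5,6}
pass 1: W {1,2,3,5,6}->{1,3}; Y {2,5,6}->{2,5}; Z {1,2,3,5,6}->{3,5,6}
pass 2: no change
Fixpoint after 2 passes: D(W) = {1,3}

Answer: {1,3}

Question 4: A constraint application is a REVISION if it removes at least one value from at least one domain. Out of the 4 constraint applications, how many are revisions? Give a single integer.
Answer: 1

Derivation:
Constraint 1 (Y != Z) on D(Y)={2,5,6} D(Z)={1,2,3,5,6}: no change => not a revision
Constraint 2 (Z != Y) on D(Z)={1,2,3,5,6} D(Y)={2,5,6}: no change => not a revision
Constraint 3 (W + Y = Z) on D(W)={1,2,3,5,6} D(Y)={2,5,6} D(Z)={1,2,3,5,6}: W {1,2,3,5,6}->{1,3}; Y {2,5,6}->{2,5}; Z {1,2,3,5,6}->{3,5,6} => REVISION
Constraint 4 (W < Z) on D(W)={1,3} D(Z)={3,5,6}: no change => not a revision
Total revisions = 1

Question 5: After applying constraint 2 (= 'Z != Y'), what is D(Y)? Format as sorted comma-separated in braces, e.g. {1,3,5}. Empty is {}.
Constraint 1 (Y != Z) on D(Y)={2,5,6} D(Z)={1,2,3,5,6}: no change
Constraint 2 (Z != Y) on D(Z)={1,2,3,5,6} D(Y)={2,5,6}: no change
So after constraint 2: D(Y) = {2,5,6}

Answer: {2,5,6}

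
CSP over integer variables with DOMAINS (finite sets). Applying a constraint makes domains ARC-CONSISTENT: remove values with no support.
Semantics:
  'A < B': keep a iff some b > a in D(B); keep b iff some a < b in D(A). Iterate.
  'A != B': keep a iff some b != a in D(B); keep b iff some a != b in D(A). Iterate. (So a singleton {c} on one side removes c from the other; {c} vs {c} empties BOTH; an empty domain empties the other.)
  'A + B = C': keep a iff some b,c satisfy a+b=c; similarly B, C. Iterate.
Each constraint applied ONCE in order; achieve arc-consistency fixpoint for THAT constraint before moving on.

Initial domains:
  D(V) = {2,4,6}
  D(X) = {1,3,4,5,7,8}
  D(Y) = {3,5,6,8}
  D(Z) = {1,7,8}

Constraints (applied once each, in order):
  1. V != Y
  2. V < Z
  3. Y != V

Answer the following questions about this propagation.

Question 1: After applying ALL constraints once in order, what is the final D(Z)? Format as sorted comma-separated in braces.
Answer: {7,8}

Derivation:
Constraint 1 (V != Y) on D(V)={2,4,6} D(Y)={3,5,6,8}: no change
Constraint 2 (V < Z) on D(V)={2,4,6} D(Z)={1,7,8}: Z {1,7,8}->{7,8}
Constraint 3 (Y != V) on D(Y)={3,5,6,8} D(V)={2,4,6}: no change
So after all 3 constraints: D(Z) = {7,8}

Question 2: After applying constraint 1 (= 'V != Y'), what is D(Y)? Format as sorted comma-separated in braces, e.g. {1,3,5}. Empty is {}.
Constraint 1 (V != Y) on D(V)={2,4,6} D(Y)={3,5,6,8}: no change
So after constraint 1: D(Y) = {3,5,6,8}

Answer: {3,5,6,8}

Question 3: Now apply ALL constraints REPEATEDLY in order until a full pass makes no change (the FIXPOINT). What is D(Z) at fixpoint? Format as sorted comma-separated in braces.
Answer: {7,8}

Derivation:
pass 0 (initial): D(Z)={1,7,8}
pass 1: Z {1,7,8}->{7,8}
pass 2: no change
Fixpoint after 2 passes: D(Z) = {7,8}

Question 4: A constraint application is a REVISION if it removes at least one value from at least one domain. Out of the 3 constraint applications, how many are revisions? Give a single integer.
Answer: 1

Derivation:
Constraint 1 (V != Y) on D(V)={2,4,6} D(Y)={3,5,6,8}: no change => not a revision
Constraint 2 (V < Z) on D(V)={2,4,6} D(Z)={1,7,8}: Z {1,7,8}->{7,8} => REVISION
Constraint 3 (Y != V) on D(Y)={3,5,6,8} D(V)={2,4,6}: no change => not a revision
Total revisions = 1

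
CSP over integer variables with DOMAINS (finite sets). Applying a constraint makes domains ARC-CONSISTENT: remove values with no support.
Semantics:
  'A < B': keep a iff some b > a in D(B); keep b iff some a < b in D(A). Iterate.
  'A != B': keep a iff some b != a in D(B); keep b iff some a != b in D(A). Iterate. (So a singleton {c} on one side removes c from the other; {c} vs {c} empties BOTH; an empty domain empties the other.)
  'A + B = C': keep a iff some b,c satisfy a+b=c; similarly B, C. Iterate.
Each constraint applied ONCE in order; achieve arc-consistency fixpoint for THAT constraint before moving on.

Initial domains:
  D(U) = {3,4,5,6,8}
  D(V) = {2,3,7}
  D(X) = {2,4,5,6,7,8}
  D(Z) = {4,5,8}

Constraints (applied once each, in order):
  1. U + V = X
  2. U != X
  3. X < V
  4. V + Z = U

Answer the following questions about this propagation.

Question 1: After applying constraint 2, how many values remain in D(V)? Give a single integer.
Answer: 2

Derivation:
Constraint 1 (U + V = X) on D(U)={3,4,5,6,8} D(V)={2,3,7} D(X)={2,4,5,6,7,8}: U {3,4,5,6,8}->{3,4,5,6}; V {2,3,7}->{2,3}; X {2,4,5,6,7,8}->{5,6,7,8}
Constraint 2 (U != X) on D(U)={3,4,5,6} D(X)={5,6,7,8}: no change
So after constraint 2: D(V)={2,3}, size = 2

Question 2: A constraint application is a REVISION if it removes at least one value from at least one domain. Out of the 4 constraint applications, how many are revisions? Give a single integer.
Constraint 1 (U + V = X) on D(U)={3,4,5,6,8} D(V)={2,3,7} D(X)={2,4,5,6,7,8}: U {3,4,5,6,8}->{3,4,5,6}; V {2,3,7}->{2,3}; X {2,4,5,6,7,8}->{5,6,7,8} => REVISION
Constraint 2 (U != X) on D(U)={3,4,5,6} D(X)={5,6,7,8}: no change => not a revision
Constraint 3 (X < V) on D(X)={5,6,7,8} D(V)={2,3}: X {5,6,7,8}->{}; V {2,3}->{} => REVISION
Constraint 4 (V + Z = U) on D(V)={} D(Z)={4,5,8} D(U)={3,4,5,6}: Z {4,5,8}->{}; U {3,4,5,6}->{} => REVISION
Total revisions = 3

Answer: 3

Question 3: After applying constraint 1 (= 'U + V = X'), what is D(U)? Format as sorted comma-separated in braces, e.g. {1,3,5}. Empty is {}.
Answer: {3,4,5,6}

Derivation:
Constraint 1 (U + V = X) on D(U)={3,4,5,6,8} D(V)={2,3,7} D(X)={2,4,5,6,7,8}: U {3,4,5,6,8}->{3,4,5,6}; V {2,3,7}->{2,3}; X {2,4,5,6,7,8}->{5,6,7,8}
So after constraint 1: D(U) = {3,4,5,6}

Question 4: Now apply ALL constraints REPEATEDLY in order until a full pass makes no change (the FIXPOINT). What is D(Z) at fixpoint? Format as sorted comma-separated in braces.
Answer: {}

Derivation:
pass 0 (initial): D(Z)={4,5,8}
pass 1: U {3,4,5,6,8}->{}; V {2,3,7}->{}; X {2,4,5,6,7,8}->{}; Z {4,5,8}->{}
pass 2: no change
Fixpoint after 2 passes: D(Z) = {}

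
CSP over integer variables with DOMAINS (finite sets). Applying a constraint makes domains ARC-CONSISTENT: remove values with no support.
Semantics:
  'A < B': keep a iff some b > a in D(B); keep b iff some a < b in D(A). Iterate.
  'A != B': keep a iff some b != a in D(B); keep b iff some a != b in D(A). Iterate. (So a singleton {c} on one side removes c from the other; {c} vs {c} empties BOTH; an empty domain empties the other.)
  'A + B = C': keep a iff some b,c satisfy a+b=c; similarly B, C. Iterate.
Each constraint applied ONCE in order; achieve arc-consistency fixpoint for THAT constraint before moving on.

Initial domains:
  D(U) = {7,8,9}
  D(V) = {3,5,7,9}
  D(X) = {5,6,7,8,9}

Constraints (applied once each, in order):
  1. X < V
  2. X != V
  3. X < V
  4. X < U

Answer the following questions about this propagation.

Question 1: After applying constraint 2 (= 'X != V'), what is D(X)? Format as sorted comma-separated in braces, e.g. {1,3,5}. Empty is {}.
Answer: {5,6,7,8}

Derivation:
Constraint 1 (X < V) on D(X)={5,6,7,8,9} D(V)={3,5,7,9}: X {5,6,7,8,9}->{5,6,7,8}; V {3,5,7,9}->{7,9}
Constraint 2 (X != V) on D(X)={5,6,7,8} D(V)={7,9}: no change
So after constraint 2: D(X) = {5,6,7,8}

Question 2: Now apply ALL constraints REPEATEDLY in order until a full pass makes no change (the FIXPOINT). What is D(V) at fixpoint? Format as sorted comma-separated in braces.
Answer: {7,9}

Derivation:
pass 0 (initial): D(V)={3,5,7,9}
pass 1: V {3,5,7,9}->{7,9}; X {5,6,7,8,9}->{5,6,7,8}
pass 2: no change
Fixpoint after 2 passes: D(V) = {7,9}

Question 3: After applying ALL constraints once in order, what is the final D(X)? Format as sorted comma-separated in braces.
Constraint 1 (X < V) on D(X)={5,6,7,8,9} D(V)={3,5,7,9}: X {5,6,7,8,9}->{5,6,7,8}; V {3,5,7,9}->{7,9}
Constraint 2 (X != V) on D(X)={5,6,7,8} D(V)={7,9}: no change
Constraint 3 (X < V) on D(X)={5,6,7,8} D(V)={7,9}: no change
Constraint 4 (X < U) on D(X)={5,6,7,8} D(U)={7,8,9}: no change
So after all 4 constraints: D(X) = {5,6,7,8}

Answer: {5,6,7,8}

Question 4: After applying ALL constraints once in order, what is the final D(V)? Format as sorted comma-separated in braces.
Answer: {7,9}

Derivation:
Constraint 1 (X < V) on D(X)={5,6,7,8,9} D(V)={3,5,7,9}: X {5,6,7,8,9}->{5,6,7,8}; V {3,5,7,9}->{7,9}
Constraint 2 (X != V) on D(X)={5,6,7,8} D(V)={7,9}: no change
Constraint 3 (X < V) on D(X)={5,6,7,8} D(V)={7,9}: no change
Constraint 4 (X < U) on D(X)={5,6,7,8} D(U)={7,8,9}: no change
So after all 4 constraints: D(V) = {7,9}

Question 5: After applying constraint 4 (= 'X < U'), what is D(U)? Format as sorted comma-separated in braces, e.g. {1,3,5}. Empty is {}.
Answer: {7,8,9}

Derivation:
Constraint 1 (X < V) on D(X)={5,6,7,8,9} D(V)={3,5,7,9}: X {5,6,7,8,9}->{5,6,7,8}; V {3,5,7,9}->{7,9}
Constraint 2 (X != V) on D(X)={5,6,7,8} D(V)={7,9}: no change
Constraint 3 (X < V) on D(X)={5,6,7,8} D(V)={7,9}: no change
Constraint 4 (X < U) on D(X)={5,6,7,8} D(U)={7,8,9}: no change
So after constraint 4: D(U) = {7,8,9}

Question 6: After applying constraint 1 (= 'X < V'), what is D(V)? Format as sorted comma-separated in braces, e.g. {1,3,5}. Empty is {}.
Constraint 1 (X < V) on D(X)={5,6,7,8,9} D(V)={3,5,7,9}: X {5,6,7,8,9}->{5,6,7,8}; V {3,5,7,9}->{7,9}
So after constraint 1: D(V) = {7,9}

Answer: {7,9}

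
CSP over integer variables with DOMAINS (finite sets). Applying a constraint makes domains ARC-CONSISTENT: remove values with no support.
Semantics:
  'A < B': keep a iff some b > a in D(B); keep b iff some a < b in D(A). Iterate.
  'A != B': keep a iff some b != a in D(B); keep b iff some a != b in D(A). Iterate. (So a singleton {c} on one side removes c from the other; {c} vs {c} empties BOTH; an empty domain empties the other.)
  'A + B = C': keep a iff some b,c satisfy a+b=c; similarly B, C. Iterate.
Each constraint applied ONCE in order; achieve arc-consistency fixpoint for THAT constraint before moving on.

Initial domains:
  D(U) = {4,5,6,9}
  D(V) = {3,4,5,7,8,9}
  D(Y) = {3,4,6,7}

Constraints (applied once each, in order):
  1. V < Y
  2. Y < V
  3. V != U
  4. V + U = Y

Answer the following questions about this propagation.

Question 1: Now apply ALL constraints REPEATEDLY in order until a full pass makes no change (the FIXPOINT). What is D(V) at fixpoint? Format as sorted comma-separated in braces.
Answer: {}

Derivation:
pass 0 (initial): D(V)={3,4,5,7,8,9}
pass 1: U {4,5,6,9}->{}; V {3,4,5,7,8,9}->{}; Y {3,4,6,7}->{}
pass 2: no change
Fixpoint after 2 passes: D(V) = {}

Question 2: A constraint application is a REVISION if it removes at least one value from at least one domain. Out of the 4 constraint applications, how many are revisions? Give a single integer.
Answer: 4

Derivation:
Constraint 1 (V < Y) on D(V)={3,4,5,7,8,9} D(Y)={3,4,6,7}: V {3,4,5,7,8,9}->{3,4,5}; Y {3,4,6,7}->{4,6,7} => REVISION
Constraint 2 (Y < V) on D(Y)={4,6,7} D(V)={3,4,5}: Y {4,6,7}->{4}; V {3,4,5}->{5} => REVISION
Constraint 3 (V != U) on D(V)={5} D(U)={4,5,6,9}: U {4,5,6,9}->{4,6,9} => REVISION
Constraint 4 (V + U = Y) on D(V)={5} D(U)={4,6,9} D(Y)={4}: V {5}->{}; U {4,6,9}->{}; Y {4}->{} => REVISION
Total revisions = 4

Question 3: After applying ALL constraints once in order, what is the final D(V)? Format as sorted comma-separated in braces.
Answer: {}

Derivation:
Constraint 1 (V < Y) on D(V)={3,4,5,7,8,9} D(Y)={3,4,6,7}: V {3,4,5,7,8,9}->{3,4,5}; Y {3,4,6,7}->{4,6,7}
Constraint 2 (Y < V) on D(Y)={4,6,7} D(V)={3,4,5}: Y {4,6,7}->{4}; V {3,4,5}->{5}
Constraint 3 (V != U) on D(V)={5} D(U)={4,5,6,9}: U {4,5,6,9}->{4,6,9}
Constraint 4 (V + U = Y) on D(V)={5} D(U)={4,6,9} D(Y)={4}: V {5}->{}; U {4,6,9}->{}; Y {4}->{}
So after all 4 constraints: D(V) = {}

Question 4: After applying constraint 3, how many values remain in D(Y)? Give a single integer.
Constraint 1 (V < Y) on D(V)={3,4,5,7,8,9} D(Y)={3,4,6,7}: V {3,4,5,7,8,9}->{3,4,5}; Y {3,4,6,7}->{4,6,7}
Constraint 2 (Y < V) on D(Y)={4,6,7} D(V)={3,4,5}: Y {4,6,7}->{4}; V {3,4,5}->{5}
Constraint 3 (V != U) on D(V)={5} D(U)={4,5,6,9}: U {4,5,6,9}->{4,6,9}
So after constraint 3: D(Y)={4}, size = 1

Answer: 1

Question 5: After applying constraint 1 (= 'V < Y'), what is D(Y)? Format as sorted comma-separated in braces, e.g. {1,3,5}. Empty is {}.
Constraint 1 (V < Y) on D(V)={3,4,5,7,8,9} D(Y)={3,4,6,7}: V {3,4,5,7,8,9}->{3,4,5}; Y {3,4,6,7}->{4,6,7}
So after constraint 1: D(Y) = {4,6,7}

Answer: {4,6,7}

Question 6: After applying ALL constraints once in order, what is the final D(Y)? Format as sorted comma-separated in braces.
Constraint 1 (V < Y) on D(V)={3,4,5,7,8,9} D(Y)={3,4,6,7}: V {3,4,5,7,8,9}->{3,4,5}; Y {3,4,6,7}->{4,6,7}
Constraint 2 (Y < V) on D(Y)={4,6,7} D(V)={3,4,5}: Y {4,6,7}->{4}; V {3,4,5}->{5}
Constraint 3 (V != U) on D(V)={5} D(U)={4,5,6,9}: U {4,5,6,9}->{4,6,9}
Constraint 4 (V + U = Y) on D(V)={5} D(U)={4,6,9} D(Y)={4}: V {5}->{}; U {4,6,9}->{}; Y {4}->{}
So after all 4 constraints: D(Y) = {}

Answer: {}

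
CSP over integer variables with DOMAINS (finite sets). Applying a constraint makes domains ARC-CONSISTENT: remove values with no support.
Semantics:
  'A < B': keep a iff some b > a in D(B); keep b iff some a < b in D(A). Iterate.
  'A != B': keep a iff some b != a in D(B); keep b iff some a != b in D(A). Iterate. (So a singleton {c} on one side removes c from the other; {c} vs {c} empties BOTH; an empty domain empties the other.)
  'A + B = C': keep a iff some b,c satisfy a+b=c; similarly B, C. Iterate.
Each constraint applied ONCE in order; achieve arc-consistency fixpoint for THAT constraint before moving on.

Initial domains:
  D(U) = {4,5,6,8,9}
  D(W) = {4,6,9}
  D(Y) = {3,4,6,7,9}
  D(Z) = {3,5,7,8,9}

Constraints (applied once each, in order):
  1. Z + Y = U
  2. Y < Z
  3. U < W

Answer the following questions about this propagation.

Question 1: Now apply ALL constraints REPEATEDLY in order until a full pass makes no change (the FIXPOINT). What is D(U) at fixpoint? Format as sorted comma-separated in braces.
pass 0 (initial): D(U)={4,5,6,8,9}
pass 1: U {4,5,6,8,9}->{6,8}; W {4,6,9}->{9}; Y {3,4,6,7,9}->{3,4}; Z {3,5,7,8,9}->{5}
pass 2: U {6,8}->{8}; Y {3,4}->{3}
pass 3: no change
Fixpoint after 3 passes: D(U) = {8}

Answer: {8}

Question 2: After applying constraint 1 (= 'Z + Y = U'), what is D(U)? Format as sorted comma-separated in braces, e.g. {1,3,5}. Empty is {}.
Constraint 1 (Z + Y = U) on D(Z)={3,5,7,8,9} D(Y)={3,4,6,7,9} D(U)={4,5,6,8,9}: Z {3,5,7,8,9}->{3,5}; Y {3,4,6,7,9}->{3,4,6}; U {4,5,6,8,9}->{6,8,9}
So after constraint 1: D(U) = {6,8,9}

Answer: {6,8,9}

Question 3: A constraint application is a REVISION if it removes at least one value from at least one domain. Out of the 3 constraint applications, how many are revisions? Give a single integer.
Constraint 1 (Z + Y = U) on D(Z)={3,5,7,8,9} D(Y)={3,4,6,7,9} D(U)={4,5,6,8,9}: Z {3,5,7,8,9}->{3,5}; Y {3,4,6,7,9}->{3,4,6}; U {4,5,6,8,9}->{6,8,9} => REVISION
Constraint 2 (Y < Z) on D(Y)={3,4,6} D(Z)={3,5}: Y {3,4,6}->{3,4}; Z {3,5}->{5} => REVISION
Constraint 3 (U < W) on D(U)={6,8,9} D(W)={4,6,9}: U {6,8,9}->{6,8}; W {4,6,9}->{9} => REVISION
Total revisions = 3

Answer: 3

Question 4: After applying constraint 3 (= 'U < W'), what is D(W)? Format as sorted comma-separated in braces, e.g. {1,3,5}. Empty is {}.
Constraint 1 (Z + Y = U) on D(Z)={3,5,7,8,9} D(Y)={3,4,6,7,9} D(U)={4,5,6,8,9}: Z {3,5,7,8,9}->{3,5}; Y {3,4,6,7,9}->{3,4,6}; U {4,5,6,8,9}->{6,8,9}
Constraint 2 (Y < Z) on D(Y)={3,4,6} D(Z)={3,5}: Y {3,4,6}->{3,4}; Z {3,5}->{5}
Constraint 3 (U < W) on D(U)={6,8,9} D(W)={4,6,9}: U {6,8,9}->{6,8}; W {4,6,9}->{9}
So after constraint 3: D(W) = {9}

Answer: {9}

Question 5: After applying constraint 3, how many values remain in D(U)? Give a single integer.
Constraint 1 (Z + Y = U) on D(Z)={3,5,7,8,9} D(Y)={3,4,6,7,9} D(U)={4,5,6,8,9}: Z {3,5,7,8,9}->{3,5}; Y {3,4,6,7,9}->{3,4,6}; U {4,5,6,8,9}->{6,8,9}
Constraint 2 (Y < Z) on D(Y)={3,4,6} D(Z)={3,5}: Y {3,4,6}->{3,4}; Z {3,5}->{5}
Constraint 3 (U < W) on D(U)={6,8,9} D(W)={4,6,9}: U {6,8,9}->{6,8}; W {4,6,9}->{9}
So after constraint 3: D(U)={6,8}, size = 2

Answer: 2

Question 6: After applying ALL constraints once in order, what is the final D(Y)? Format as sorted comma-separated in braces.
Answer: {3,4}

Derivation:
Constraint 1 (Z + Y = U) on D(Z)={3,5,7,8,9} D(Y)={3,4,6,7,9} D(U)={4,5,6,8,9}: Z {3,5,7,8,9}->{3,5}; Y {3,4,6,7,9}->{3,4,6}; U {4,5,6,8,9}->{6,8,9}
Constraint 2 (Y < Z) on D(Y)={3,4,6} D(Z)={3,5}: Y {3,4,6}->{3,4}; Z {3,5}->{5}
Constraint 3 (U < W) on D(U)={6,8,9} D(W)={4,6,9}: U {6,8,9}->{6,8}; W {4,6,9}->{9}
So after all 3 constraints: D(Y) = {3,4}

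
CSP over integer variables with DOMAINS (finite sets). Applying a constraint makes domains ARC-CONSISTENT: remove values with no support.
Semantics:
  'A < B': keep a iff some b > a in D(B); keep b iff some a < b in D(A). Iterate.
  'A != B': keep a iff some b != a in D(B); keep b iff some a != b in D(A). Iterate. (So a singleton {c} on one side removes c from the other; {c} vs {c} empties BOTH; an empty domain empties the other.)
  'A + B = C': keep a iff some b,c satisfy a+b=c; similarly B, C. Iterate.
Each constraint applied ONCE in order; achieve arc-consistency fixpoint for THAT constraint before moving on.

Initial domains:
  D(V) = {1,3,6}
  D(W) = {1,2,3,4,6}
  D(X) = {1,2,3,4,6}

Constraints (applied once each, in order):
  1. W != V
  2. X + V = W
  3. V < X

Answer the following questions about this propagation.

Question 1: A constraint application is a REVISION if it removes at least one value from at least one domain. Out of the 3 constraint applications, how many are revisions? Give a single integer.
Constraint 1 (W != V) on D(W)={1,2,3,4,6} D(V)={1,3,6}: no change => not a revision
Constraint 2 (X + V = W) on D(X)={1,2,3,4,6} D(V)={1,3,6} D(W)={1,2,3,4,6}: X {1,2,3,4,6}->{1,2,3}; V {1,3,6}->{1,3}; W {1,2,3,4,6}->{2,3,4,6} => REVISION
Constraint 3 (V < X) on D(V)={1,3} D(X)={1,2,3}: V {1,3}->{1}; X {1,2,3}->{2,3} => REVISION
Total revisions = 2

Answer: 2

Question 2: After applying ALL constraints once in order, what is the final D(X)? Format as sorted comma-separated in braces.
Constraint 1 (W != V) on D(W)={1,2,3,4,6} D(V)={1,3,6}: no change
Constraint 2 (X + V = W) on D(X)={1,2,3,4,6} D(V)={1,3,6} D(W)={1,2,3,4,6}: X {1,2,3,4,6}->{1,2,3}; V {1,3,6}->{1,3}; W {1,2,3,4,6}->{2,3,4,6}
Constraint 3 (V < X) on D(V)={1,3} D(X)={1,2,3}: V {1,3}->{1}; X {1,2,3}->{2,3}
So after all 3 constraints: D(X) = {2,3}

Answer: {2,3}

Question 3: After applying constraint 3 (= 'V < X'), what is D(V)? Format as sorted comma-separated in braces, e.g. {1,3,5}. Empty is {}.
Constraint 1 (W != V) on D(W)={1,2,3,4,6} D(V)={1,3,6}: no change
Constraint 2 (X + V = W) on D(X)={1,2,3,4,6} D(V)={1,3,6} D(W)={1,2,3,4,6}: X {1,2,3,4,6}->{1,2,3}; V {1,3,6}->{1,3}; W {1,2,3,4,6}->{2,3,4,6}
Constraint 3 (V < X) on D(V)={1,3} D(X)={1,2,3}: V {1,3}->{1}; X {1,2,3}->{2,3}
So after constraint 3: D(V) = {1}

Answer: {1}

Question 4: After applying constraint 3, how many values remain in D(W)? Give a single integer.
Constraint 1 (W != V) on D(W)={1,2,3,4,6} D(V)={1,3,6}: no change
Constraint 2 (X + V = W) on D(X)={1,2,3,4,6} D(V)={1,3,6} D(W)={1,2,3,4,6}: X {1,2,3,4,6}->{1,2,3}; V {1,3,6}->{1,3}; W {1,2,3,4,6}->{2,3,4,6}
Constraint 3 (V < X) on D(V)={1,3} D(X)={1,2,3}: V {1,3}->{1}; X {1,2,3}->{2,3}
So after constraint 3: D(W)={2,3,4,6}, size = 4

Answer: 4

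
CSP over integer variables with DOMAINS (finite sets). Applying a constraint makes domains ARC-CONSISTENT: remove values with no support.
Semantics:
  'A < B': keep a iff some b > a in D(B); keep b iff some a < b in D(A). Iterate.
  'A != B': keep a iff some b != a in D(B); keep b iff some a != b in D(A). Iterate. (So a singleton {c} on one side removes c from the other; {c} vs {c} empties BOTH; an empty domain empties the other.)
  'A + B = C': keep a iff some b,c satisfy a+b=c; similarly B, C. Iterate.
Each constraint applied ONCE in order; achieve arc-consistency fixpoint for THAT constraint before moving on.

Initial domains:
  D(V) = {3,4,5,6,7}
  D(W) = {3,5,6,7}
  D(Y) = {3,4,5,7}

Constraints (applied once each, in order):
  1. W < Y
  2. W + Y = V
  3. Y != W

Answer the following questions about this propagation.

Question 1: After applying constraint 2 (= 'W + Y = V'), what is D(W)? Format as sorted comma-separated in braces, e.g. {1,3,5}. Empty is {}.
Answer: {3}

Derivation:
Constraint 1 (W < Y) on D(W)={3,5,6,7} D(Y)={3,4,5,7}: W {3,5,6,7}->{3,5,6}; Y {3,4,5,7}->{4,5,7}
Constraint 2 (W + Y = V) on D(W)={3,5,6} D(Y)={4,5,7} D(V)={3,4,5,6,7}: W {3,5,6}->{3}; Y {4,5,7}->{4}; V {3,4,5,6,7}->{7}
So after constraint 2: D(W) = {3}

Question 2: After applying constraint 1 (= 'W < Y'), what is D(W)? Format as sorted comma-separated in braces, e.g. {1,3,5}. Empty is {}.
Answer: {3,5,6}

Derivation:
Constraint 1 (W < Y) on D(W)={3,5,6,7} D(Y)={3,4,5,7}: W {3,5,6,7}->{3,5,6}; Y {3,4,5,7}->{4,5,7}
So after constraint 1: D(W) = {3,5,6}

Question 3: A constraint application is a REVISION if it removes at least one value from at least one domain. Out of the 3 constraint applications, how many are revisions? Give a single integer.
Constraint 1 (W < Y) on D(W)={3,5,6,7} D(Y)={3,4,5,7}: W {3,5,6,7}->{3,5,6}; Y {3,4,5,7}->{4,5,7} => REVISION
Constraint 2 (W + Y = V) on D(W)={3,5,6} D(Y)={4,5,7} D(V)={3,4,5,6,7}: W {3,5,6}->{3}; Y {4,5,7}->{4}; V {3,4,5,6,7}->{7} => REVISION
Constraint 3 (Y != W) on D(Y)={4} D(W)={3}: no change => not a revision
Total revisions = 2

Answer: 2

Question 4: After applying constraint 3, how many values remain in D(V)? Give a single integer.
Answer: 1

Derivation:
Constraint 1 (W < Y) on D(W)={3,5,6,7} D(Y)={3,4,5,7}: W {3,5,6,7}->{3,5,6}; Y {3,4,5,7}->{4,5,7}
Constraint 2 (W + Y = V) on D(W)={3,5,6} D(Y)={4,5,7} D(V)={3,4,5,6,7}: W {3,5,6}->{3}; Y {4,5,7}->{4}; V {3,4,5,6,7}->{7}
Constraint 3 (Y != W) on D(Y)={4} D(W)={3}: no change
So after constraint 3: D(V)={7}, size = 1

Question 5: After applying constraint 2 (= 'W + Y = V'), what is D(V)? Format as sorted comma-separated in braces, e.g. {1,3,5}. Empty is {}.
Constraint 1 (W < Y) on D(W)={3,5,6,7} D(Y)={3,4,5,7}: W {3,5,6,7}->{3,5,6}; Y {3,4,5,7}->{4,5,7}
Constraint 2 (W + Y = V) on D(W)={3,5,6} D(Y)={4,5,7} D(V)={3,4,5,6,7}: W {3,5,6}->{3}; Y {4,5,7}->{4}; V {3,4,5,6,7}->{7}
So after constraint 2: D(V) = {7}

Answer: {7}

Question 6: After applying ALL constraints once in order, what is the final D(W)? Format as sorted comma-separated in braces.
Constraint 1 (W < Y) on D(W)={3,5,6,7} D(Y)={3,4,5,7}: W {3,5,6,7}->{3,5,6}; Y {3,4,5,7}->{4,5,7}
Constraint 2 (W + Y = V) on D(W)={3,5,6} D(Y)={4,5,7} D(V)={3,4,5,6,7}: W {3,5,6}->{3}; Y {4,5,7}->{4}; V {3,4,5,6,7}->{7}
Constraint 3 (Y != W) on D(Y)={4} D(W)={3}: no change
So after all 3 constraints: D(W) = {3}

Answer: {3}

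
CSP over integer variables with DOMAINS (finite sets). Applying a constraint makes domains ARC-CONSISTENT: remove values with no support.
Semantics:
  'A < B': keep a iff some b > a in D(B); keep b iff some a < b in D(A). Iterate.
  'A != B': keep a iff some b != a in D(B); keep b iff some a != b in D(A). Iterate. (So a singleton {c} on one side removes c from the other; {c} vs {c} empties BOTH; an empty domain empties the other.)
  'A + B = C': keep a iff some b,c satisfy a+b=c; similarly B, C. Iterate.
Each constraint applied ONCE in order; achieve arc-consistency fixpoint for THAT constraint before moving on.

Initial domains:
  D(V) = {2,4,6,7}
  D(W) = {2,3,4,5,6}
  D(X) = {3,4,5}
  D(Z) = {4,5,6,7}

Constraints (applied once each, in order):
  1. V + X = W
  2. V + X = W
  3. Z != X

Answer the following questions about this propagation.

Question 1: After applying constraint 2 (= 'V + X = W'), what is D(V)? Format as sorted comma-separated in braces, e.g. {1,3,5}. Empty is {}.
Constraint 1 (V + X = W) on D(V)={2,4,6,7} D(X)={3,4,5} D(W)={2,3,4,5,6}: V {2,4,6,7}->{2}; X {3,4,5}->{3,4}; W {2,3,4,5,6}->{5,6}
Constraint 2 (V + X = W) on D(V)={2} D(X)={3,4} D(W)={5,6}: no change
So after constraint 2: D(V) = {2}

Answer: {2}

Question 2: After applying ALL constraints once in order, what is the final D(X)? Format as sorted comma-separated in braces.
Constraint 1 (V + X = W) on D(V)={2,4,6,7} D(X)={3,4,5} D(W)={2,3,4,5,6}: V {2,4,6,7}->{2}; X {3,4,5}->{3,4}; W {2,3,4,5,6}->{5,6}
Constraint 2 (V + X = W) on D(V)={2} D(X)={3,4} D(W)={5,6}: no change
Constraint 3 (Z != X) on D(Z)={4,5,6,7} D(X)={3,4}: no change
So after all 3 constraints: D(X) = {3,4}

Answer: {3,4}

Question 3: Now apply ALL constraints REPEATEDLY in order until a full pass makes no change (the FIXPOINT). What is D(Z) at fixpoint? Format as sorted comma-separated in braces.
pass 0 (initial): D(Z)={4,5,6,7}
pass 1: V {2,4,6,7}->{2}; W {2,3,4,5,6}->{5,6}; X {3,4,5}->{3,4}
pass 2: no change
Fixpoint after 2 passes: D(Z) = {4,5,6,7}

Answer: {4,5,6,7}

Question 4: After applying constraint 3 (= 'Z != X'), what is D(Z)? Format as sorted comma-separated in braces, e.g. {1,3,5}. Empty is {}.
Constraint 1 (V + X = W) on D(V)={2,4,6,7} D(X)={3,4,5} D(W)={2,3,4,5,6}: V {2,4,6,7}->{2}; X {3,4,5}->{3,4}; W {2,3,4,5,6}->{5,6}
Constraint 2 (V + X = W) on D(V)={2} D(X)={3,4} D(W)={5,6}: no change
Constraint 3 (Z != X) on D(Z)={4,5,6,7} D(X)={3,4}: no change
So after constraint 3: D(Z) = {4,5,6,7}

Answer: {4,5,6,7}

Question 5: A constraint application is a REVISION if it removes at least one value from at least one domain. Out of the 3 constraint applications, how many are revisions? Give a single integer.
Constraint 1 (V + X = W) on D(V)={2,4,6,7} D(X)={3,4,5} D(W)={2,3,4,5,6}: V {2,4,6,7}->{2}; X {3,4,5}->{3,4}; W {2,3,4,5,6}->{5,6} => REVISION
Constraint 2 (V + X = W) on D(V)={2} D(X)={3,4} D(W)={5,6}: no change => not a revision
Constraint 3 (Z != X) on D(Z)={4,5,6,7} D(X)={3,4}: no change => not a revision
Total revisions = 1

Answer: 1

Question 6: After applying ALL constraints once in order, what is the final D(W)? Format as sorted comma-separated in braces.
Constraint 1 (V + X = W) on D(V)={2,4,6,7} D(X)={3,4,5} D(W)={2,3,4,5,6}: V {2,4,6,7}->{2}; X {3,4,5}->{3,4}; W {2,3,4,5,6}->{5,6}
Constraint 2 (V + X = W) on D(V)={2} D(X)={3,4} D(W)={5,6}: no change
Constraint 3 (Z != X) on D(Z)={4,5,6,7} D(X)={3,4}: no change
So after all 3 constraints: D(W) = {5,6}

Answer: {5,6}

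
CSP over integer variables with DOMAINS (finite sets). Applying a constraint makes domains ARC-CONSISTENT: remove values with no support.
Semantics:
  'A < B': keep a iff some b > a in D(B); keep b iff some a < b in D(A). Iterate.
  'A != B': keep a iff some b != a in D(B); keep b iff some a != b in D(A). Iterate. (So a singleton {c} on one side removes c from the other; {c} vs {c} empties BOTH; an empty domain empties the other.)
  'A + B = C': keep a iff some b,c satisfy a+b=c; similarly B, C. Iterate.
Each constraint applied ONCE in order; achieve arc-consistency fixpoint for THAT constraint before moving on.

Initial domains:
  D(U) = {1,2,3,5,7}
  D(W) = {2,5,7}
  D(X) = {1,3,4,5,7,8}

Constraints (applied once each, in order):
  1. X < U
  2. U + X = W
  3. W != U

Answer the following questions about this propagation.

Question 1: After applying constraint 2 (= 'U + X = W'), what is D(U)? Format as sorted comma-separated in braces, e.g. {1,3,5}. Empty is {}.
Answer: {2,3}

Derivation:
Constraint 1 (X < U) on D(X)={1,3,4,5,7,8} D(U)={1,2,3,5,7}: X {1,3,4,5,7,8}->{1,3,4,5}; U {1,2,3,5,7}->{2,3,5,7}
Constraint 2 (U + X = W) on D(U)={2,3,5,7} D(X)={1,3,4,5} D(W)={2,5,7}: U {2,3,5,7}->{2,3}; X {1,3,4,5}->{3,4,5}; W {2,5,7}->{5,7}
So after constraint 2: D(U) = {2,3}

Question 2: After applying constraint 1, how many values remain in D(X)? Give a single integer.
Answer: 4

Derivation:
Constraint 1 (X < U) on D(X)={1,3,4,5,7,8} D(U)={1,2,3,5,7}: X {1,3,4,5,7,8}->{1,3,4,5}; U {1,2,3,5,7}->{2,3,5,7}
So after constraint 1: D(X)={1,3,4,5}, size = 4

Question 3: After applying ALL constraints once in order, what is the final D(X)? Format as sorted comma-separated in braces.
Constraint 1 (X < U) on D(X)={1,3,4,5,7,8} D(U)={1,2,3,5,7}: X {1,3,4,5,7,8}->{1,3,4,5}; U {1,2,3,5,7}->{2,3,5,7}
Constraint 2 (U + X = W) on D(U)={2,3,5,7} D(X)={1,3,4,5} D(W)={2,5,7}: U {2,3,5,7}->{2,3}; X {1,3,4,5}->{3,4,5}; W {2,5,7}->{5,7}
Constraint 3 (W != U) on D(W)={5,7} D(U)={2,3}: no change
So after all 3 constraints: D(X) = {3,4,5}

Answer: {3,4,5}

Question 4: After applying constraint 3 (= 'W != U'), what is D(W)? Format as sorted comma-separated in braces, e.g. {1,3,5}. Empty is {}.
Answer: {5,7}

Derivation:
Constraint 1 (X < U) on D(X)={1,3,4,5,7,8} D(U)={1,2,3,5,7}: X {1,3,4,5,7,8}->{1,3,4,5}; U {1,2,3,5,7}->{2,3,5,7}
Constraint 2 (U + X = W) on D(U)={2,3,5,7} D(X)={1,3,4,5} D(W)={2,5,7}: U {2,3,5,7}->{2,3}; X {1,3,4,5}->{3,4,5}; W {2,5,7}->{5,7}
Constraint 3 (W != U) on D(W)={5,7} D(U)={2,3}: no change
So after constraint 3: D(W) = {5,7}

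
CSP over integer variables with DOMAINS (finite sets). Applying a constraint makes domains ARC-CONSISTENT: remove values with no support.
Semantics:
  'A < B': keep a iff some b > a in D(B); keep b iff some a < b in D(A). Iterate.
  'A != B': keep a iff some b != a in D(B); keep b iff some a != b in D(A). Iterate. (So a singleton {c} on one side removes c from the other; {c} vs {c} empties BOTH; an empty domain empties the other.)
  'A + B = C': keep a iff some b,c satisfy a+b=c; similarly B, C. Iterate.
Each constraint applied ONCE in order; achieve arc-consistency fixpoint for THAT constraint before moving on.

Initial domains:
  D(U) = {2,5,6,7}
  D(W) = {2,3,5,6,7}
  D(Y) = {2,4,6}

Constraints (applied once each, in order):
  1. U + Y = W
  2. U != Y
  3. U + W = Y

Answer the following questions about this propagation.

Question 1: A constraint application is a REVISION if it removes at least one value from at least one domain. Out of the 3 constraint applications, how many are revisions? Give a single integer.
Answer: 2

Derivation:
Constraint 1 (U + Y = W) on D(U)={2,5,6,7} D(Y)={2,4,6} D(W)={2,3,5,6,7}: U {2,5,6,7}->{2,5}; Y {2,4,6}->{2,4}; W {2,3,5,6,7}->{6,7} => REVISION
Constraint 2 (U != Y) on D(U)={2,5} D(Y)={2,4}: no change => not a revision
Constraint 3 (U + W = Y) on D(U)={2,5} D(W)={6,7} D(Y)={2,4}: U {2,5}->{}; W {6,7}->{}; Y {2,4}->{} => REVISION
Total revisions = 2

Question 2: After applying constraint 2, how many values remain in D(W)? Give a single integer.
Answer: 2

Derivation:
Constraint 1 (U + Y = W) on D(U)={2,5,6,7} D(Y)={2,4,6} D(W)={2,3,5,6,7}: U {2,5,6,7}->{2,5}; Y {2,4,6}->{2,4}; W {2,3,5,6,7}->{6,7}
Constraint 2 (U != Y) on D(U)={2,5} D(Y)={2,4}: no change
So after constraint 2: D(W)={6,7}, size = 2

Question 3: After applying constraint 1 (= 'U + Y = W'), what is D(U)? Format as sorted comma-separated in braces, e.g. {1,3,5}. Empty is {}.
Answer: {2,5}

Derivation:
Constraint 1 (U + Y = W) on D(U)={2,5,6,7} D(Y)={2,4,6} D(W)={2,3,5,6,7}: U {2,5,6,7}->{2,5}; Y {2,4,6}->{2,4}; W {2,3,5,6,7}->{6,7}
So after constraint 1: D(U) = {2,5}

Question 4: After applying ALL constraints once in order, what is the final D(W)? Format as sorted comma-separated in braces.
Constraint 1 (U + Y = W) on D(U)={2,5,6,7} D(Y)={2,4,6} D(W)={2,3,5,6,7}: U {2,5,6,7}->{2,5}; Y {2,4,6}->{2,4}; W {2,3,5,6,7}->{6,7}
Constraint 2 (U != Y) on D(U)={2,5} D(Y)={2,4}: no change
Constraint 3 (U + W = Y) on D(U)={2,5} D(W)={6,7} D(Y)={2,4}: U {2,5}->{}; W {6,7}->{}; Y {2,4}->{}
So after all 3 constraints: D(W) = {}

Answer: {}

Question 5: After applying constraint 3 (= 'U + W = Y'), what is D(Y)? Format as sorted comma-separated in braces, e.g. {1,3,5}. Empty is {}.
Constraint 1 (U + Y = W) on D(U)={2,5,6,7} D(Y)={2,4,6} D(W)={2,3,5,6,7}: U {2,5,6,7}->{2,5}; Y {2,4,6}->{2,4}; W {2,3,5,6,7}->{6,7}
Constraint 2 (U != Y) on D(U)={2,5} D(Y)={2,4}: no change
Constraint 3 (U + W = Y) on D(U)={2,5} D(W)={6,7} D(Y)={2,4}: U {2,5}->{}; W {6,7}->{}; Y {2,4}->{}
So after constraint 3: D(Y) = {}

Answer: {}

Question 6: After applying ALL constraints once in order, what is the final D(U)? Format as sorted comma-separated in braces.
Constraint 1 (U + Y = W) on D(U)={2,5,6,7} D(Y)={2,4,6} D(W)={2,3,5,6,7}: U {2,5,6,7}->{2,5}; Y {2,4,6}->{2,4}; W {2,3,5,6,7}->{6,7}
Constraint 2 (U != Y) on D(U)={2,5} D(Y)={2,4}: no change
Constraint 3 (U + W = Y) on D(U)={2,5} D(W)={6,7} D(Y)={2,4}: U {2,5}->{}; W {6,7}->{}; Y {2,4}->{}
So after all 3 constraints: D(U) = {}

Answer: {}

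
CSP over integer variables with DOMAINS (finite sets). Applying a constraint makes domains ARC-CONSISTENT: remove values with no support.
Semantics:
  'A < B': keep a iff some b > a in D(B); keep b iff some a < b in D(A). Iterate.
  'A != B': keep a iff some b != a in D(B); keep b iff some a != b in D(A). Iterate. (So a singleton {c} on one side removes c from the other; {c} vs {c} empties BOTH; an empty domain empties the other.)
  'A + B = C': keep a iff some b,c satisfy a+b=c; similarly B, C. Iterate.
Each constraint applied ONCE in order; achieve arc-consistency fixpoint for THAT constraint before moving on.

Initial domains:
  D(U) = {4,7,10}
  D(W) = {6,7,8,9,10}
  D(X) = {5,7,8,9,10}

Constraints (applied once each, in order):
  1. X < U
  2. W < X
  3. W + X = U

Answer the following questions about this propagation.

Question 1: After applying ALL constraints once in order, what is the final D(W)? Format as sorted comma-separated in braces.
Answer: {}

Derivation:
Constraint 1 (X < U) on D(X)={5,7,8,9,10} D(U)={4,7,10}: X {5,7,8,9,10}->{5,7,8,9}; U {4,7,10}->{7,10}
Constraint 2 (W < X) on D(W)={6,7,8,9,10} D(X)={5,7,8,9}: W {6,7,8,9,10}->{6,7,8}; X {5,7,8,9}->{7,8,9}
Constraint 3 (W + X = U) on D(W)={6,7,8} D(X)={7,8,9} D(U)={7,10}: W {6,7,8}->{}; X {7,8,9}->{}; U {7,10}->{}
So after all 3 constraints: D(W) = {}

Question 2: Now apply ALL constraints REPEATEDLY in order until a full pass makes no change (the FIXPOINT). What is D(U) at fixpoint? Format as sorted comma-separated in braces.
pass 0 (initial): D(U)={4,7,10}
pass 1: U {4,7,10}->{}; W {6,7,8,9,10}->{}; X {5,7,8,9,10}->{}
pass 2: no change
Fixpoint after 2 passes: D(U) = {}

Answer: {}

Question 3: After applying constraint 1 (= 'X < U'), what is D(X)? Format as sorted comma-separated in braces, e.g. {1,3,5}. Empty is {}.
Answer: {5,7,8,9}

Derivation:
Constraint 1 (X < U) on D(X)={5,7,8,9,10} D(U)={4,7,10}: X {5,7,8,9,10}->{5,7,8,9}; U {4,7,10}->{7,10}
So after constraint 1: D(X) = {5,7,8,9}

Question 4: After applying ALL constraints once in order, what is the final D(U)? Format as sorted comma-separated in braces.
Answer: {}

Derivation:
Constraint 1 (X < U) on D(X)={5,7,8,9,10} D(U)={4,7,10}: X {5,7,8,9,10}->{5,7,8,9}; U {4,7,10}->{7,10}
Constraint 2 (W < X) on D(W)={6,7,8,9,10} D(X)={5,7,8,9}: W {6,7,8,9,10}->{6,7,8}; X {5,7,8,9}->{7,8,9}
Constraint 3 (W + X = U) on D(W)={6,7,8} D(X)={7,8,9} D(U)={7,10}: W {6,7,8}->{}; X {7,8,9}->{}; U {7,10}->{}
So after all 3 constraints: D(U) = {}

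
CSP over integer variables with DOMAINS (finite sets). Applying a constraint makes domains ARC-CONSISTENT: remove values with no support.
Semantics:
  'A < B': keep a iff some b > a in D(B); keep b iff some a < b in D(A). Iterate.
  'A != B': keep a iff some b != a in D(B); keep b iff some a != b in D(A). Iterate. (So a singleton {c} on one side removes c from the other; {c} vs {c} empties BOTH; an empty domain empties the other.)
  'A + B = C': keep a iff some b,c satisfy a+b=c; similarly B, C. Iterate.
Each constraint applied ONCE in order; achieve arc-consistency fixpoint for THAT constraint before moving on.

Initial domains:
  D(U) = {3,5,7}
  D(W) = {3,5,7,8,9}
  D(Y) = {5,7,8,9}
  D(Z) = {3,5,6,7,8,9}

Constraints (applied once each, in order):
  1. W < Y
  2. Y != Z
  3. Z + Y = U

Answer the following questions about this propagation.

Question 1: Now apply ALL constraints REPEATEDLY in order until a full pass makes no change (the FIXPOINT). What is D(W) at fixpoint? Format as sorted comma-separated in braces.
pass 0 (initial): D(W)={3,5,7,8,9}
pass 1: U {3,5,7}->{}; W {3,5,7,8,9}->{3,5,7,8}; Y {5,7,8,9}->{}; Z {3,5,6,7,8,9}->{}
pass 2: W {3,5,7,8}->{}
pass 3: no change
Fixpoint after 3 passes: D(W) = {}

Answer: {}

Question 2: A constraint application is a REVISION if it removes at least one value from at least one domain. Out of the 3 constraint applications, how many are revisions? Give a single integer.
Answer: 2

Derivation:
Constraint 1 (W < Y) on D(W)={3,5,7,8,9} D(Y)={5,7,8,9}: W {3,5,7,8,9}->{3,5,7,8} => REVISION
Constraint 2 (Y != Z) on D(Y)={5,7,8,9} D(Z)={3,5,6,7,8,9}: no change => not a revision
Constraint 3 (Z + Y = U) on D(Z)={3,5,6,7,8,9} D(Y)={5,7,8,9} D(U)={3,5,7}: Z {3,5,6,7,8,9}->{}; Y {5,7,8,9}->{}; U {3,5,7}->{} => REVISION
Total revisions = 2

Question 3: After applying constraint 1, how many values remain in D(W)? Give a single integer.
Answer: 4

Derivation:
Constraint 1 (W < Y) on D(W)={3,5,7,8,9} D(Y)={5,7,8,9}: W {3,5,7,8,9}->{3,5,7,8}
So after constraint 1: D(W)={3,5,7,8}, size = 4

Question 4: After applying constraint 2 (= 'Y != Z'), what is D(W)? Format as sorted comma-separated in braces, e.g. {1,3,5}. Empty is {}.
Answer: {3,5,7,8}

Derivation:
Constraint 1 (W < Y) on D(W)={3,5,7,8,9} D(Y)={5,7,8,9}: W {3,5,7,8,9}->{3,5,7,8}
Constraint 2 (Y != Z) on D(Y)={5,7,8,9} D(Z)={3,5,6,7,8,9}: no change
So after constraint 2: D(W) = {3,5,7,8}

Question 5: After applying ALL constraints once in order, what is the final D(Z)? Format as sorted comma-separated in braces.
Answer: {}

Derivation:
Constraint 1 (W < Y) on D(W)={3,5,7,8,9} D(Y)={5,7,8,9}: W {3,5,7,8,9}->{3,5,7,8}
Constraint 2 (Y != Z) on D(Y)={5,7,8,9} D(Z)={3,5,6,7,8,9}: no change
Constraint 3 (Z + Y = U) on D(Z)={3,5,6,7,8,9} D(Y)={5,7,8,9} D(U)={3,5,7}: Z {3,5,6,7,8,9}->{}; Y {5,7,8,9}->{}; U {3,5,7}->{}
So after all 3 constraints: D(Z) = {}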